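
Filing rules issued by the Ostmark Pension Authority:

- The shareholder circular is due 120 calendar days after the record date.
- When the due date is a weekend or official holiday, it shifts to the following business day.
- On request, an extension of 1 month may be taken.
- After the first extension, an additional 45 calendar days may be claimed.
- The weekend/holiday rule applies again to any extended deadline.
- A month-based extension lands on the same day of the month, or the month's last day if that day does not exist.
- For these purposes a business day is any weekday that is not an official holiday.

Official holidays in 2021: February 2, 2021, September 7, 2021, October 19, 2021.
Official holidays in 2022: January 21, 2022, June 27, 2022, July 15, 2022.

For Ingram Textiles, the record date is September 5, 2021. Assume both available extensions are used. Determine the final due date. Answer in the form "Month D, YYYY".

From September 5, 2021, 120 calendar days later is January 3, 2022.
January 3, 2022 falls on a Monday, which is a business day, so no adjustment is needed.
Add 1 month to January 3, 2022: February 3, 2022.
February 3, 2022 is a Thursday and not a listed holiday, so it stands.
With the 45-day extension, February 3, 2022 becomes March 20, 2022.
Because March 20, 2022 is a Sunday, the deadline becomes March 21, 2022 (Monday).
The final due date is March 21, 2022.

March 21, 2022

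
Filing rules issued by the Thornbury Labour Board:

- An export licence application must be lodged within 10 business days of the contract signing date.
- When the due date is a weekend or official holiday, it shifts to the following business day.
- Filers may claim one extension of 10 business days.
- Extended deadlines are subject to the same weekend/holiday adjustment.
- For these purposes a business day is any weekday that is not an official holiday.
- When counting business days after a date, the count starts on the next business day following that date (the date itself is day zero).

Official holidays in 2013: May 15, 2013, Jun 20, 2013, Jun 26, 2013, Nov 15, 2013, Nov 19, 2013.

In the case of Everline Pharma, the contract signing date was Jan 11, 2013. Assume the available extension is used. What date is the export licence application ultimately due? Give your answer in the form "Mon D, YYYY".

Starting the day after Jan 11, 2013 and counting 10 business days lands on Jan 25, 2013.
Jan 25, 2013 falls on a Friday, which is a business day, so no adjustment is needed.
Counting 10 further business days from Jan 25, 2013 reaches Feb 8, 2013.
Feb 8, 2013 falls on a Friday, which is a business day, so no adjustment is needed.
The final due date is Feb 8, 2013.

Feb 8, 2013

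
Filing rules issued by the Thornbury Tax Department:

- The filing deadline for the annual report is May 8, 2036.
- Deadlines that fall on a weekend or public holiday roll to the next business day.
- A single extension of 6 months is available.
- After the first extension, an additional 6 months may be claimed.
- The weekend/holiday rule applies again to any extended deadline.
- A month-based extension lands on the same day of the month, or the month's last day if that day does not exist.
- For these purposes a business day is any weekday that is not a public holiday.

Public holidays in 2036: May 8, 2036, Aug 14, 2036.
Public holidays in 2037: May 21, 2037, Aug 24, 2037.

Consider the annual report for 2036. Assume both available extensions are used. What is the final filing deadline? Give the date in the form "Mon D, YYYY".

The stated deadline is May 8, 2036.
May 8, 2036 falls on a listed holiday. Rolling to the next business day gives May 9, 2036, a Friday.
Applying the 6 months extension: 6 months after May 9, 2036 is Nov 9, 2036.
Because Nov 9, 2036 is a Sunday, the deadline becomes Nov 10, 2036 (Monday).
Applying the 6 months extension: 6 months after Nov 10, 2036 is May 10, 2037.
May 10, 2037 is a Sunday, so it moves to the next business day, May 11, 2037 (Monday).
Final deadline: May 11, 2037.

May 11, 2037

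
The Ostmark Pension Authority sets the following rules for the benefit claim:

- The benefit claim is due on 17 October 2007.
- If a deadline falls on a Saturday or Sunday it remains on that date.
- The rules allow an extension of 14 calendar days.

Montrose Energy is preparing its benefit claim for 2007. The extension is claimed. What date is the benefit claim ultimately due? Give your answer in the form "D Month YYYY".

31 October 2007

The stated deadline is 17 October 2007.
No adjustment is made for weekends or holidays, so 17 October 2007 stands.
Add the 14 calendar-day extension to 17 October 2007: 31 October 2007.
31 October 2007 falls on a Wednesday. The rules make no weekend/holiday allowance, so it remains 31 October 2007.
So the filing is due 31 October 2007.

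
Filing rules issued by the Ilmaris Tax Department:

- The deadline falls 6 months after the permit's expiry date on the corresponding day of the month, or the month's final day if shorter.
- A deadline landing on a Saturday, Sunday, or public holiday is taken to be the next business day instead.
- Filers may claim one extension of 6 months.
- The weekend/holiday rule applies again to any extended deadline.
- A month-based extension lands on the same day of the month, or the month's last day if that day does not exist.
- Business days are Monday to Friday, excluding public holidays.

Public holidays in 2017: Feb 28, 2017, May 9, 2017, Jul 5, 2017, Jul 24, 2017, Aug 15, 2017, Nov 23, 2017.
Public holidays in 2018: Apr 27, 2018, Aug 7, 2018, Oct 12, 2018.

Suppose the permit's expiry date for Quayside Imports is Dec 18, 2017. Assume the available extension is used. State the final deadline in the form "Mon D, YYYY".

Dec 18, 2018

6 months after Dec 18, 2017, on the same day of the month, is Jun 18, 2018.
Jun 18, 2018 (Monday) is already a business day.
The 6 months extension carries Jun 18, 2018 to Dec 18, 2018.
Since Dec 18, 2018 is a Tuesday and not a holiday, the date is unchanged.
Deadline: Dec 18, 2018.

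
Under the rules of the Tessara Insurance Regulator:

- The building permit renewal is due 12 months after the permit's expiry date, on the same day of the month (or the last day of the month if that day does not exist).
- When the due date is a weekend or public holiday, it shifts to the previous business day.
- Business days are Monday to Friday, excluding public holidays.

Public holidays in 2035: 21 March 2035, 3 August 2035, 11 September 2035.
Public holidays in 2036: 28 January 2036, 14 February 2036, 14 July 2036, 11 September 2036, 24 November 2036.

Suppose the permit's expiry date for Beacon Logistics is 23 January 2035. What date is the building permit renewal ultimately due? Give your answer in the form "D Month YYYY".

12 months after 23 January 2035, on the same day of the month, is 23 January 2036.
23 January 2036 falls on a Wednesday, which is a business day, so no adjustment is needed.
The final due date is 23 January 2036.

23 January 2036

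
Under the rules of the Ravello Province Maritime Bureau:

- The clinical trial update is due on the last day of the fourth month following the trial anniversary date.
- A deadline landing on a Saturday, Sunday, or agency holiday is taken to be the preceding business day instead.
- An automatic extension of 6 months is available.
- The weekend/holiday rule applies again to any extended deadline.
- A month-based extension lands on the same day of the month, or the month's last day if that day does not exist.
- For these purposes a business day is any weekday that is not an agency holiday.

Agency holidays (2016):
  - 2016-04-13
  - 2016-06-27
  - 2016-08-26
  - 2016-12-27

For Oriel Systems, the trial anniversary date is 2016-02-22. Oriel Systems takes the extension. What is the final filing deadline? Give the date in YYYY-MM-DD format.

The fourth month after 2016-02-22 is June 2016, whose last day is 2016-06-30.
2016-06-30 is a Thursday and not a listed holiday, so it stands.
The 6 months extension carries 2016-06-30 to 2016-12-30.
2016-12-30 (Friday) is already a business day.
Final deadline: 2016-12-30.

2016-12-30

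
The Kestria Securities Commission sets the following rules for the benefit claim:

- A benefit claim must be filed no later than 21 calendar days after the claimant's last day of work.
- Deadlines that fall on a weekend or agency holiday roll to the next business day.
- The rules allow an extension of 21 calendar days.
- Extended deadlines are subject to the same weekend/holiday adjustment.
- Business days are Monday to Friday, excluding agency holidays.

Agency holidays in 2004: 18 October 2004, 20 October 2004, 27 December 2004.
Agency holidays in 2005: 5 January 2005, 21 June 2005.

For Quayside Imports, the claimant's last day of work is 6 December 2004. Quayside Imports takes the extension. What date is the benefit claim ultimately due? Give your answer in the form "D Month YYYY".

18 January 2005

From 6 December 2004, 21 calendar days later is 27 December 2004.
27 December 2004 is a listed holiday; the next business day is 28 December 2004 (Tuesday).
With the 21-day extension, 28 December 2004 becomes 18 January 2005.
18 January 2005 (Tuesday) is already a business day.
The final due date is 18 January 2005.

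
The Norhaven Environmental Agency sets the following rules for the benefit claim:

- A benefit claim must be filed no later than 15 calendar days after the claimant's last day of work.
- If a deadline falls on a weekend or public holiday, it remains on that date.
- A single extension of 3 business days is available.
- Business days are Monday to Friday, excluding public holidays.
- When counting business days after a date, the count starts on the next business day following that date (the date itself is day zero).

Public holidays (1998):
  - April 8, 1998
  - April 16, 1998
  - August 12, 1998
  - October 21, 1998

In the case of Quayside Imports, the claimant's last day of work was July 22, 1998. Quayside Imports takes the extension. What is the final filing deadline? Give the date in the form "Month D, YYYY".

August 11, 1998

Trigger date July 22, 1998 + 15 calendar days = August 6, 1998.
No adjustment is made for weekends or holidays, so August 6, 1998 stands.
Applying the 3-business-day extension: 3 business days after August 6, 1998 is August 11, 1998.
August 11, 1998 falls on a Tuesday. The rules make no weekend/holiday allowance, so it remains August 11, 1998.
Deadline: August 11, 1998.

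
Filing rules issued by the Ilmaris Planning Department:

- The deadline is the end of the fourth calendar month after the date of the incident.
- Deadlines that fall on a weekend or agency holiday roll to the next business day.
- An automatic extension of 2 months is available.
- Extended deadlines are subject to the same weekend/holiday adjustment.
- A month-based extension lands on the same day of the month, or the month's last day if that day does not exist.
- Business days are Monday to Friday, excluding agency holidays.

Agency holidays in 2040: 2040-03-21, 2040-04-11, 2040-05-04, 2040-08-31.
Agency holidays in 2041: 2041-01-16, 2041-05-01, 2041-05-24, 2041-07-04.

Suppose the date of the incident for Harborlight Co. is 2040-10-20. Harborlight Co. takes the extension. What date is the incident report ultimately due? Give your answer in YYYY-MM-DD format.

2041-04-29

4 months after 2040-10-20 falls in February 2041; the last day of that month is 2041-02-28.
Since 2041-02-28 is a Thursday and not a holiday, the date is unchanged.
The 2 months extension carries 2041-02-28 to 2041-04-28.
2041-04-28 falls on a Sunday. Rolling to the next business day gives 2041-04-29, a Monday.
So the filing is due 2041-04-29.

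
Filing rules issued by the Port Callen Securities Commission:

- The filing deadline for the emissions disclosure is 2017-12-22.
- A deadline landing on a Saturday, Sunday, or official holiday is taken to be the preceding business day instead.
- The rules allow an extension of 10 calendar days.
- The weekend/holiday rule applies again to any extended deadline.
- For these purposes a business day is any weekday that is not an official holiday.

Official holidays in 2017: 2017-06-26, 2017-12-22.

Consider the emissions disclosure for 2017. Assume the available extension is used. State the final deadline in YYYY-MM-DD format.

The statutory due date is 2017-12-22.
Because 2017-12-22 is a listed holiday, the deadline becomes 2017-12-21 (Thursday).
Applying the 10-calendar-day extension: 2017-12-21 + 10 days = 2017-12-31.
2017-12-31 is a Sunday; the preceding business day is 2017-12-29 (Friday).
So the filing is due 2017-12-29.

2017-12-29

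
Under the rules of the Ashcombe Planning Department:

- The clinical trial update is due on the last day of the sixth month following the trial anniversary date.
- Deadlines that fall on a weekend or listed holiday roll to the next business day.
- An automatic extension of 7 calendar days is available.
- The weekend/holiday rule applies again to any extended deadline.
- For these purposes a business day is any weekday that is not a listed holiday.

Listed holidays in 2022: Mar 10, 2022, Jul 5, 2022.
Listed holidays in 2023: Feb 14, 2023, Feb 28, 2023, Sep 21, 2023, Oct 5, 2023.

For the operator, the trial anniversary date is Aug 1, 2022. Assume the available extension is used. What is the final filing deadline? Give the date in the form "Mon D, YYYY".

Mar 8, 2023

6 months after Aug 1, 2022 is February 2023; that month ends on Feb 28, 2023.
Feb 28, 2023 falls on a listed holiday. Rolling to the next business day gives Mar 1, 2023, a Wednesday.
With the 7-day extension, Mar 1, 2023 becomes Mar 8, 2023.
Mar 8, 2023 (Wednesday) is already a business day.
Deadline: Mar 8, 2023.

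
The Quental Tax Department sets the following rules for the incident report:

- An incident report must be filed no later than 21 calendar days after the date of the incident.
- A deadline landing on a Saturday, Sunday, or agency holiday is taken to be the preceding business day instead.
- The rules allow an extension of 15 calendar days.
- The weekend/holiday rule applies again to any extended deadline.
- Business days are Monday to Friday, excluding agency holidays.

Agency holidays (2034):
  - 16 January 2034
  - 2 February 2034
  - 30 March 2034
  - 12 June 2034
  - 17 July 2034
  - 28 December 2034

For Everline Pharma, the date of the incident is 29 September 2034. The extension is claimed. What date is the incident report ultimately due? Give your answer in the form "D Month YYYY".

Adding 21 calendar days to 29 September 2034 gives 20 October 2034.
20 October 2034 falls on a Friday, which is a business day, so no adjustment is needed.
Add the 15 calendar-day extension to 20 October 2034: 4 November 2034.
4 November 2034 is a Saturday; the preceding business day is 3 November 2034 (Friday).
So the filing is due 3 November 2034.

3 November 2034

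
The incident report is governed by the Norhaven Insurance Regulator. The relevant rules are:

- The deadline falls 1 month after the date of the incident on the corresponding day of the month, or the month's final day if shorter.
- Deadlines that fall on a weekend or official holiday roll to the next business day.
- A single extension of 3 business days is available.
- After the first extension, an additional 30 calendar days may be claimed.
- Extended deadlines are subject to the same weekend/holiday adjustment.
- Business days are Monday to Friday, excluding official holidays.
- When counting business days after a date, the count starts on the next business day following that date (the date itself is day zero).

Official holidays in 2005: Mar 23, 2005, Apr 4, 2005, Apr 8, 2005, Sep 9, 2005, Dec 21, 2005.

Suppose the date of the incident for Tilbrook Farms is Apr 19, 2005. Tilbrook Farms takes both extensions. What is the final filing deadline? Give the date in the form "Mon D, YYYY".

Jun 23, 2005

1 month after Apr 19, 2005, on the same day of the month, is May 19, 2005.
May 19, 2005 falls on a Thursday, which is a business day, so no adjustment is needed.
The 3-business-day extension runs from May 19, 2005 to May 24, 2005.
Since May 24, 2005 is a Tuesday and not a holiday, the date is unchanged.
The 30-calendar-day extension moves the deadline from May 24, 2005 to Jun 23, 2005.
Jun 23, 2005 (Thursday) is already a business day.
So the filing is due Jun 23, 2005.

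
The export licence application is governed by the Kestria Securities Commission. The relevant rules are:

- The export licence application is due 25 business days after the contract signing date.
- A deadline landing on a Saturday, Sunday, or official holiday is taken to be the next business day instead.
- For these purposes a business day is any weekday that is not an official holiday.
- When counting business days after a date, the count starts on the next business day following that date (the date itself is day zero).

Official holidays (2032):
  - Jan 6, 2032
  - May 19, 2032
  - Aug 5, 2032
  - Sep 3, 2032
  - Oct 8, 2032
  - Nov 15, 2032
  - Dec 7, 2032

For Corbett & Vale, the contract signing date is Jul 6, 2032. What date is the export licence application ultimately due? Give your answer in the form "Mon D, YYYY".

Aug 11, 2032

Starting the day after Jul 6, 2032 and counting 25 business days lands on Aug 11, 2032.
Aug 11, 2032 (Wednesday) is already a business day.
Deadline: Aug 11, 2032.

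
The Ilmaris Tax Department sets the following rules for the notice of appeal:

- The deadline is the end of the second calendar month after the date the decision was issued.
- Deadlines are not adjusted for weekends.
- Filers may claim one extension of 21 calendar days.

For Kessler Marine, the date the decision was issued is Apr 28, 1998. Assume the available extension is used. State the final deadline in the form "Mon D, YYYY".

2 months after Apr 28, 1998 is June 1998; that month ends on Jun 30, 1998.
No adjustment is made for weekends or holidays, so Jun 30, 1998 stands.
Add the 21 calendar-day extension to Jun 30, 1998: Jul 21, 1998.
Jul 21, 1998 is a Tuesday; no weekend or holiday adjustment applies.
So the filing is due Jul 21, 1998.

Jul 21, 1998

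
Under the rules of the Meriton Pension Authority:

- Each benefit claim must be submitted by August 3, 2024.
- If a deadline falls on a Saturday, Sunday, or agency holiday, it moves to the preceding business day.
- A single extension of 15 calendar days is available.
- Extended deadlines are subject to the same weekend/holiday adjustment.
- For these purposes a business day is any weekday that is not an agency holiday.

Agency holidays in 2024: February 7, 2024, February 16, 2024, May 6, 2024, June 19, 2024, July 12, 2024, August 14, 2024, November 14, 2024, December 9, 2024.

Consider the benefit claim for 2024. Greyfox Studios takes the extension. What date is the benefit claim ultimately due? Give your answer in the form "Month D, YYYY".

August 16, 2024

The stated deadline is August 3, 2024.
Because August 3, 2024 is a Saturday, the deadline becomes August 2, 2024 (Friday).
Applying the 15-calendar-day extension: August 2, 2024 + 15 days = August 17, 2024.
August 17, 2024 is a Saturday; the preceding business day is August 16, 2024 (Friday).
Final deadline: August 16, 2024.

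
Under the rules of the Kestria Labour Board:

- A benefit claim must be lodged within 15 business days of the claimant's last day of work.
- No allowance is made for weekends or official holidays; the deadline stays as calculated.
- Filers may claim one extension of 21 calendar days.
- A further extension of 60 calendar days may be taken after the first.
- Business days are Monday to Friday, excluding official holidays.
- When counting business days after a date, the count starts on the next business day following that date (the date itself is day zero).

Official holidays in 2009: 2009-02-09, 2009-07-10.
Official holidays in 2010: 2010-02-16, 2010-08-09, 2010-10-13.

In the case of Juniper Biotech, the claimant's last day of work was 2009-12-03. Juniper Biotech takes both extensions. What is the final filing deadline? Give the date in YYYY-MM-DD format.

Counting 15 business days after 2009-12-03 (skipping weekends and listed holidays) reaches 2009-12-24.
2009-12-24 falls on a Thursday. The rules make no weekend/holiday allowance, so it remains 2009-12-24.
With the 21-day extension, 2009-12-24 becomes 2010-01-14.
No adjustment is made for weekends or holidays, so 2010-01-14 stands.
The 60-calendar-day extension moves the deadline from 2010-01-14 to 2010-03-15.
2010-03-15 is a Monday; no weekend or holiday adjustment applies.
So the filing is due 2010-03-15.

2010-03-15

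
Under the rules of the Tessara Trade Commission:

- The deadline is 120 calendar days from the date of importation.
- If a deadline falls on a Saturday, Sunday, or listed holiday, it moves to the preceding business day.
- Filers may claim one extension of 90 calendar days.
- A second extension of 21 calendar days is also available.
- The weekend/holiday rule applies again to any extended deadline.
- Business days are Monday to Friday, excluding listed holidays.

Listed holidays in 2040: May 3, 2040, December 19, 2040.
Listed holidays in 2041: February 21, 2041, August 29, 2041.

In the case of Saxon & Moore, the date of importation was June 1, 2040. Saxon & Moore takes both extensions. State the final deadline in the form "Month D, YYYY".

January 17, 2041

120 calendar days after June 1, 2040 is September 29, 2040.
September 29, 2040 falls on a Saturday. Rolling to the preceding business day gives September 28, 2040, a Friday.
Applying the 90-calendar-day extension: September 28, 2040 + 90 days = December 27, 2040.
December 27, 2040 falls on a Thursday, which is a business day, so no adjustment is needed.
Add the 21 calendar-day extension to December 27, 2040: January 17, 2041.
Since January 17, 2041 is a Thursday and not a holiday, the date is unchanged.
The final due date is January 17, 2041.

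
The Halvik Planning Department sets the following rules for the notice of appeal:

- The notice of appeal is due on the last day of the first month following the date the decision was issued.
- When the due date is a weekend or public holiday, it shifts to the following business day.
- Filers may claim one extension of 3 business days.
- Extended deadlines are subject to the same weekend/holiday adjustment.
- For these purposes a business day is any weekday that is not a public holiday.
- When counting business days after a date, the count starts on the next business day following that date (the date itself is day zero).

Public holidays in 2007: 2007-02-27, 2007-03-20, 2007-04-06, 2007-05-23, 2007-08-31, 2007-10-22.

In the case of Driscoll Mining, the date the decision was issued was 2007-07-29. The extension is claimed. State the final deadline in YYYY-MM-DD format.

1 month after 2007-07-29 falls in August 2007; the last day of that month is 2007-08-31.
2007-08-31 is a listed holiday, so it moves to the next business day, 2007-09-03 (Monday).
Counting 3 further business days from 2007-09-03 reaches 2007-09-06.
2007-09-06 falls on a Thursday, which is a business day, so no adjustment is needed.
Final deadline: 2007-09-06.

2007-09-06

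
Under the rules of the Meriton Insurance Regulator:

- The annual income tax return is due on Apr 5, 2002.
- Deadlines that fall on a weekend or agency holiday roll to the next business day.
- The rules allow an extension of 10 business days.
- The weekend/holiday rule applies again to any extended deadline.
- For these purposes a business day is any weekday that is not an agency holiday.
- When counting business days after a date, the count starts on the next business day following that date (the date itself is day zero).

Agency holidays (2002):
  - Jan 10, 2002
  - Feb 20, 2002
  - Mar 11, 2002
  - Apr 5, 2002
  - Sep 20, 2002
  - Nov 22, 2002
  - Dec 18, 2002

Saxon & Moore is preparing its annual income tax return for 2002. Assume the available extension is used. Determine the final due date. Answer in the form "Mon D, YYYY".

Start from the fixed due date, Apr 5, 2002.
Apr 5, 2002 is a listed holiday, so it moves to the next business day, Apr 8, 2002 (Monday).
Applying the 10-business-day extension: 10 business days after Apr 8, 2002 is Apr 22, 2002.
Apr 22, 2002 (Monday) is already a business day.
The final due date is Apr 22, 2002.

Apr 22, 2002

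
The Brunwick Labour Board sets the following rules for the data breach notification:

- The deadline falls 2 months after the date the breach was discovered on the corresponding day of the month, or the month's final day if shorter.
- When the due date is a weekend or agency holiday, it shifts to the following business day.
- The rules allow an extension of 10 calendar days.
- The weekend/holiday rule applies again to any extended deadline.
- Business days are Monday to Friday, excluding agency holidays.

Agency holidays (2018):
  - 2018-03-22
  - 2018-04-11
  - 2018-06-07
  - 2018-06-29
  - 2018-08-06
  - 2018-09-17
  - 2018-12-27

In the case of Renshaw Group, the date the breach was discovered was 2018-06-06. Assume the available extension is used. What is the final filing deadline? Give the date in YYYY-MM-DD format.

2018-08-17

2 months from 2018-06-06 is 2018-08-06.
2018-08-06 is a listed holiday; the next business day is 2018-08-07 (Tuesday).
Applying the 10-calendar-day extension: 2018-08-07 + 10 days = 2018-08-17.
2018-08-17 is a Friday and not a listed holiday, so it stands.
Final deadline: 2018-08-17.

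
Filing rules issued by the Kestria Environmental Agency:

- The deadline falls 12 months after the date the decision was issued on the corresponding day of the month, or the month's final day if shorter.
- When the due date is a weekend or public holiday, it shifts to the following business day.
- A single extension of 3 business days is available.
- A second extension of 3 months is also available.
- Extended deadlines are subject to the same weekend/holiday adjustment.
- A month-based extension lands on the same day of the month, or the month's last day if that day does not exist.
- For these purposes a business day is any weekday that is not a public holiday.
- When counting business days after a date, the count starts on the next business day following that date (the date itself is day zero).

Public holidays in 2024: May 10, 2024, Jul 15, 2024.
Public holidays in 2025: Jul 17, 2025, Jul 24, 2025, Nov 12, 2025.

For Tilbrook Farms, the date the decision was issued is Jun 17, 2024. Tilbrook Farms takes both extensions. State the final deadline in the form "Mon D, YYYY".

Sep 22, 2025

12 months from Jun 17, 2024 is Jun 17, 2025.
Jun 17, 2025 (Tuesday) is already a business day.
Applying the 3-business-day extension: 3 business days after Jun 17, 2025 is Jun 20, 2025.
Jun 20, 2025 (Friday) is already a business day.
The 3 months extension carries Jun 20, 2025 to Sep 20, 2025.
Sep 20, 2025 is a Saturday; the next business day is Sep 22, 2025 (Monday).
The final due date is Sep 22, 2025.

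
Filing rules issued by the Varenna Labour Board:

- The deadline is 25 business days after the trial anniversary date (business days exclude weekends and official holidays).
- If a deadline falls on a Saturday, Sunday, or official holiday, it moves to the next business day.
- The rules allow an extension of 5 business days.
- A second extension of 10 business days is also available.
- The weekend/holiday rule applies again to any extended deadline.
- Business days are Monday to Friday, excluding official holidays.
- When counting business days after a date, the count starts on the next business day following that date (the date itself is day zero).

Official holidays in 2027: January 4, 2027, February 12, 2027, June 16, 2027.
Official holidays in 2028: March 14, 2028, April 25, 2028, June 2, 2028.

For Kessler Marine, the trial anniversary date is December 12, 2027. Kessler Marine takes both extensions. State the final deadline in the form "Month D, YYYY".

February 4, 2028

25 business days after December 12, 2027, excluding weekends and holidays, is January 14, 2028.
January 14, 2028 falls on a Friday, which is a business day, so no adjustment is needed.
Counting 5 further business days from January 14, 2028 reaches January 21, 2028.
January 21, 2028 is a Friday and not a listed holiday, so it stands.
Counting 10 further business days from January 21, 2028 reaches February 4, 2028.
February 4, 2028 is a Friday and not a listed holiday, so it stands.
Deadline: February 4, 2028.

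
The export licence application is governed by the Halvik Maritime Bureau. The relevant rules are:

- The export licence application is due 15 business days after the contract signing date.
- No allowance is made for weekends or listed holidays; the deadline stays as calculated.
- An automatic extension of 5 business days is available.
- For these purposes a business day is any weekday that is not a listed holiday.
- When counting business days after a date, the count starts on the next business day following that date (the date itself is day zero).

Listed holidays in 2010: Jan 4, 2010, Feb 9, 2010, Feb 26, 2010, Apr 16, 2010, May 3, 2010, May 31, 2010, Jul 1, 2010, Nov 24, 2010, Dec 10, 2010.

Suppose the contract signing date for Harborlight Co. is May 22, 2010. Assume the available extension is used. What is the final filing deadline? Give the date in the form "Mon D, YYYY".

Starting the day after May 22, 2010 and counting 15 business days lands on Jun 14, 2010.
Jun 14, 2010 is a Monday; no weekend or holiday adjustment applies.
Applying the 5-business-day extension: 5 business days after Jun 14, 2010 is Jun 21, 2010.
Jun 21, 2010 is a Monday; no weekend or holiday adjustment applies.
The final due date is Jun 21, 2010.

Jun 21, 2010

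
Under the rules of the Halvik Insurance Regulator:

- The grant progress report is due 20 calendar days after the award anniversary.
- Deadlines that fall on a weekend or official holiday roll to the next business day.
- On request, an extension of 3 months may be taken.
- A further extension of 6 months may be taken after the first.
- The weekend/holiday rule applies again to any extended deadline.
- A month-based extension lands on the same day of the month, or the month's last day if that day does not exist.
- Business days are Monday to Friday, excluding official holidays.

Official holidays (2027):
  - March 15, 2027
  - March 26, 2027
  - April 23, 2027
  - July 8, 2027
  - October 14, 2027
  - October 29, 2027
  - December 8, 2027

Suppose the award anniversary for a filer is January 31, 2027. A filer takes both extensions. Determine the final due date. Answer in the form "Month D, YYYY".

November 24, 2027

From January 31, 2027, 20 calendar days later is February 20, 2027.
February 20, 2027 falls on a Saturday. Rolling to the next business day gives February 22, 2027, a Monday.
Applying the 3 months extension: 3 months after February 22, 2027 is May 22, 2027.
Because May 22, 2027 is a Saturday, the deadline becomes May 24, 2027 (Monday).
Applying the 6 months extension: 6 months after May 24, 2027 is November 24, 2027.
Since November 24, 2027 is a Wednesday and not a holiday, the date is unchanged.
Final deadline: November 24, 2027.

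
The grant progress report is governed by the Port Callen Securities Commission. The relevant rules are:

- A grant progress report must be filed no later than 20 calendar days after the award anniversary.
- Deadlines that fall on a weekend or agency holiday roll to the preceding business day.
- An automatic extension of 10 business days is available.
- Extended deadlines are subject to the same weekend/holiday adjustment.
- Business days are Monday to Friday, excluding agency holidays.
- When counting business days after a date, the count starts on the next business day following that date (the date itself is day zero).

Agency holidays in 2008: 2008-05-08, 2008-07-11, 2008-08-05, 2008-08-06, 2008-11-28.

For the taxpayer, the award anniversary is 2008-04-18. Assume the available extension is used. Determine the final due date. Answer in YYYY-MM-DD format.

From 2008-04-18, 20 calendar days later is 2008-05-08.
2008-05-08 is a listed holiday; the preceding business day is 2008-05-07 (Wednesday).
Counting 10 further business days from 2008-05-07 reaches 2008-05-22.
Since 2008-05-22 is a Thursday and not a holiday, the date is unchanged.
So the filing is due 2008-05-22.

2008-05-22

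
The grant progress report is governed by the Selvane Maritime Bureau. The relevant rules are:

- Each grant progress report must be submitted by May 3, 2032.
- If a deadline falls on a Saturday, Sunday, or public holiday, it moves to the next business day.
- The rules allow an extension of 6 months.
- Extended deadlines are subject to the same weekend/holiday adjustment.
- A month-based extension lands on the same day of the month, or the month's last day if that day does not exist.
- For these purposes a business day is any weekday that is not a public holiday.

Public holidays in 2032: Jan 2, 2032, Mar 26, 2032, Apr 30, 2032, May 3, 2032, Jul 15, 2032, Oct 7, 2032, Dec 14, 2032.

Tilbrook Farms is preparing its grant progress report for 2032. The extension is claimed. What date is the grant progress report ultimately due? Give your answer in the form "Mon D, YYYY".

The statutory due date is May 3, 2032.
May 3, 2032 is a listed holiday, so it moves to the next business day, May 4, 2032 (Tuesday).
The 6 months extension carries May 4, 2032 to Nov 4, 2032.
Nov 4, 2032 falls on a Thursday, which is a business day, so no adjustment is needed.
Deadline: Nov 4, 2032.

Nov 4, 2032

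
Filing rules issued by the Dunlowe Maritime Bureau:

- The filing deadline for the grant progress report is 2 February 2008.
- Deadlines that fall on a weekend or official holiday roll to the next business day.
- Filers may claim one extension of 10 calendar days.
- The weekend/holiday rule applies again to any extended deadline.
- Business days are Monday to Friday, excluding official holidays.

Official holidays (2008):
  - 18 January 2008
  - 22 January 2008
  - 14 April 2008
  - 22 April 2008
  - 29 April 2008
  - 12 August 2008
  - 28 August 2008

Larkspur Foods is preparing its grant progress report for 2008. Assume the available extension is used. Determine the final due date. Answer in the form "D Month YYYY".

14 February 2008

Start from the fixed due date, 2 February 2008.
2 February 2008 is a Saturday; the next business day is 4 February 2008 (Monday).
The 10-calendar-day extension moves the deadline from 4 February 2008 to 14 February 2008.
14 February 2008 (Thursday) is already a business day.
So the filing is due 14 February 2008.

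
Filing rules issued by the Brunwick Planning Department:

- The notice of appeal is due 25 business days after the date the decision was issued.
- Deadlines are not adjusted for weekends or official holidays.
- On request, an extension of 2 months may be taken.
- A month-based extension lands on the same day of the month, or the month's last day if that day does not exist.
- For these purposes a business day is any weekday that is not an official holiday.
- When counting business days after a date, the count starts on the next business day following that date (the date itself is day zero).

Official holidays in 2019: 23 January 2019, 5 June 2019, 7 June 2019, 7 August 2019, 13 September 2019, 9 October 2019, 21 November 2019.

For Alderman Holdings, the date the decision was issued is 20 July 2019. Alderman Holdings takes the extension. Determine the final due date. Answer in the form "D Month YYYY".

26 October 2019

25 business days after 20 July 2019, excluding weekends and holidays, is 26 August 2019.
26 August 2019 falls on a Monday. The rules make no weekend/holiday allowance, so it remains 26 August 2019.
Add 2 months to 26 August 2019: 26 October 2019.
26 October 2019 is a Saturday; no weekend or holiday adjustment applies.
So the filing is due 26 October 2019.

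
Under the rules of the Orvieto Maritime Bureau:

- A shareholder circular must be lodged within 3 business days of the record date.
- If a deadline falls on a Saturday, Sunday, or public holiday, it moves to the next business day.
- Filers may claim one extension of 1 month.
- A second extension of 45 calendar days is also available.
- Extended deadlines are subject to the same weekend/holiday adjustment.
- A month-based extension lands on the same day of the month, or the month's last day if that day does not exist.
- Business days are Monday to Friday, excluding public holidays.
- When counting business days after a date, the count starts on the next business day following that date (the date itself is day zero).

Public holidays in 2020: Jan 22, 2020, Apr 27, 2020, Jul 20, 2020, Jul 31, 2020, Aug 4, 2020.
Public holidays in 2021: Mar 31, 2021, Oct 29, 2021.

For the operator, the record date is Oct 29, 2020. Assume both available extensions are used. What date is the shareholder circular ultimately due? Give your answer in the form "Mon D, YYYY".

Jan 18, 2021

Starting the day after Oct 29, 2020 and counting 3 business days lands on Nov 3, 2020.
Nov 3, 2020 is a Tuesday and not a listed holiday, so it stands.
Applying the 1 month extension: 1 month after Nov 3, 2020 is Dec 3, 2020.
Since Dec 3, 2020 is a Thursday and not a holiday, the date is unchanged.
Add the 45 calendar-day extension to Dec 3, 2020: Jan 17, 2021.
Jan 17, 2021 is a Sunday; the next business day is Jan 18, 2021 (Monday).
So the filing is due Jan 18, 2021.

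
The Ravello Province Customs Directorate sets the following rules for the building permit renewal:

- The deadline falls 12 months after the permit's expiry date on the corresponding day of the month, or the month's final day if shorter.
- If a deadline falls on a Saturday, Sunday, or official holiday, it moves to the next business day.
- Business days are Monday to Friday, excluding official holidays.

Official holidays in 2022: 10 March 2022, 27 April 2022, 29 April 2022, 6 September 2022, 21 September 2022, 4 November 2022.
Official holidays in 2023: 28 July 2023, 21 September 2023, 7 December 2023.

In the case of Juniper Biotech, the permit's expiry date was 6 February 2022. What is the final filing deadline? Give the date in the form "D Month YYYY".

6 February 2023

12 months after 6 February 2022, on the same day of the month, is 6 February 2023.
6 February 2023 is a Monday and not a listed holiday, so it stands.
Deadline: 6 February 2023.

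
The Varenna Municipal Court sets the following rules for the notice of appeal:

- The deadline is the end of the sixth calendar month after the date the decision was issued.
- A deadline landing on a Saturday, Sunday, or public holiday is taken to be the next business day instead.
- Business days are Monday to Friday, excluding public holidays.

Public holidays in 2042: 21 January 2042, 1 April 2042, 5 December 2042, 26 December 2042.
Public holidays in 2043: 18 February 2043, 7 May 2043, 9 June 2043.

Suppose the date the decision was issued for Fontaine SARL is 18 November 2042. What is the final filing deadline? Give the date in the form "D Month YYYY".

1 June 2043

6 months after 18 November 2042 is May 2043; that month ends on 31 May 2043.
31 May 2043 is a Sunday, so it moves to the next business day, 1 June 2043 (Monday).
So the filing is due 1 June 2043.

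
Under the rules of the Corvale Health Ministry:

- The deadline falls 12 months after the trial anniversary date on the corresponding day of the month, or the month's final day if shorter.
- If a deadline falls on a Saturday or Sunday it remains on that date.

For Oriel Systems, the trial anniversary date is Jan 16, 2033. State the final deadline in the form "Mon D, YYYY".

12 months from Jan 16, 2033 is Jan 16, 2034.
Jan 16, 2034 falls on a Monday. The rules make no weekend/holiday allowance, so it remains Jan 16, 2034.
Final deadline: Jan 16, 2034.

Jan 16, 2034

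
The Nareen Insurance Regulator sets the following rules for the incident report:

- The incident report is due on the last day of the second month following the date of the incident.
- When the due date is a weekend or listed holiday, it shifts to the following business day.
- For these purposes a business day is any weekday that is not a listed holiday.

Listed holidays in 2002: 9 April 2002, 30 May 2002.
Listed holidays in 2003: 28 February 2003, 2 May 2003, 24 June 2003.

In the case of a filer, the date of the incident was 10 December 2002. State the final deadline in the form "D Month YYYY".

2 months after 10 December 2002 is February 2003; that month ends on 28 February 2003.
28 February 2003 falls on a listed holiday. Rolling to the next business day gives 3 March 2003, a Monday.
The final due date is 3 March 2003.

3 March 2003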